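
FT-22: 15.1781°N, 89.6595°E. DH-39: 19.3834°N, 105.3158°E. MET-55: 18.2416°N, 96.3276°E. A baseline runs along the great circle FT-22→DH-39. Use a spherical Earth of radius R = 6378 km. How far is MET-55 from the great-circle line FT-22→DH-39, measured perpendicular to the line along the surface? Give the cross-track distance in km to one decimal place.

117.6 km

δ₁₃ = central angle FT-22→MET-55 = 0.123607 rad  (haversine)
θ₁₃ = bearing FT-22→MET-55 = 63.442°,  θ₁₂ = bearing FT-22→DH-39 = 72.045°
dₓₜ = R·arcsin(sin δ₁₃ · sin(θ₁₃ − θ₁₂)) = 6378·arcsin(0.12329·sin(-8.603°)) = -117.638 km
|dₓₜ| = 117.638 km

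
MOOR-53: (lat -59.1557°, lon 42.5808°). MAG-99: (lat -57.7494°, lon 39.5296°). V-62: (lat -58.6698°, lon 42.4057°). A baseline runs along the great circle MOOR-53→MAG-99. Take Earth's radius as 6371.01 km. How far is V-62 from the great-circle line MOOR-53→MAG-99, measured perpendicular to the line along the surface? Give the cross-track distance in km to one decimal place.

δ₁₃ = central angle MOOR-53→V-62 = 0.008626 rad  (haversine)
θ₁₃ = bearing MOOR-53→V-62 = 349.384°,  θ₁₂ = bearing MOOR-53→MAG-99 = 310.070°
dₓₜ = R·arcsin(sin δ₁₃ · sin(θ₁₃ − θ₁₂)) = 6371.01·arcsin(0.00863·sin(39.315°)) = 34.819 km
|dₓₜ| = 34.819 km

34.8 km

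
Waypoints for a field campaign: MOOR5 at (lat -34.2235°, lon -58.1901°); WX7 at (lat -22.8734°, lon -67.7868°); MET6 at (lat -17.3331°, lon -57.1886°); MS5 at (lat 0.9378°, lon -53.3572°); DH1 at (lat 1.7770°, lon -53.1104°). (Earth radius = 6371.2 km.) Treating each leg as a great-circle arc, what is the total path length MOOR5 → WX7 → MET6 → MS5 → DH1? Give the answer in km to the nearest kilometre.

MOOR5→WX7: c = 0.246462 rad, d = 1570.26 km
WX7→MET6: c = 0.198696 rad, d = 1265.93 km
MET6→MS5: c = 0.325623 rad, d = 2074.61 km
MS5→DH1: c = 0.015267 rad, d = 97.27 km
Total = 1570.26 + 1265.93 + 2074.61 + 97.27 = 5008.07 km

5008 km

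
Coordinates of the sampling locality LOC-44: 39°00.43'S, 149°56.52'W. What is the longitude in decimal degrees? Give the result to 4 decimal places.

149° + 56.52′/60 = 149 + 0.94200 = 149.9420°

149.9420°W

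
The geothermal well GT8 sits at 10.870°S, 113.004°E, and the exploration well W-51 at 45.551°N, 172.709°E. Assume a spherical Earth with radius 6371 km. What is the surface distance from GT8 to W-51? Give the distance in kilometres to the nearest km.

8645 km

Δφ = 56.4210°,  Δλ = 59.7050°
a = sin²(Δφ/2) + cos φ₁ cos φ₂ sin²(Δλ/2) = 0.393853
c = 2·arcsin(√a) = 1.356875 rad = 77.7432°
d = R·c = 6371 × 1.356875 = 8644.7 km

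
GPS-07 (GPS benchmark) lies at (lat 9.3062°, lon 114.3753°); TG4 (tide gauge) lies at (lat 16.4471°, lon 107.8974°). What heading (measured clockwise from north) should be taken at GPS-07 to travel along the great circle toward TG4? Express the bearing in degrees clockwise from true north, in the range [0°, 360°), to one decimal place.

319.2°

Δλ = -6.4779°
y = sin Δλ · cos φ₂ = -0.108204
x = cos φ₁ sin φ₂ − sin φ₁ cos φ₂ cos Δλ = 0.125300
θ = atan2(y, x) = -40.8124° → 319.1876° (mod 360°)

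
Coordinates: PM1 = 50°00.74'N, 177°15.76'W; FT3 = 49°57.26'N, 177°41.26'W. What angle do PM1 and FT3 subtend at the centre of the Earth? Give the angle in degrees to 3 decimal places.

PM1: φ = +50.01233°, λ = -177.26267°
FT3: φ = +49.95433°, λ = -177.68767°
Δφ = -0.0580°,  Δλ = -0.4250°
a = sin²(Δφ/2) + cos φ₁ cos φ₂ sin²(Δλ/2) = 0.000006
c = 2·arcsin(√a) = 0.004876 rad = 0.2794°

0.279°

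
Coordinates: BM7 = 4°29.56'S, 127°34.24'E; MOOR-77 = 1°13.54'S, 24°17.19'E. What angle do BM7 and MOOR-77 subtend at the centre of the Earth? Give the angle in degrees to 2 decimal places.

BM7: φ = -4.49267°, λ = +127.57067°
MOOR-77: φ = -1.22567°, λ = +24.28650°
Δφ = 3.2670°,  Δλ = -103.2842°
a = sin²(Δφ/2) + cos φ₁ cos φ₂ sin²(Δλ/2) = 0.613673
c = 2·arcsin(√a) = 1.800149 rad = 103.1409°

103.14°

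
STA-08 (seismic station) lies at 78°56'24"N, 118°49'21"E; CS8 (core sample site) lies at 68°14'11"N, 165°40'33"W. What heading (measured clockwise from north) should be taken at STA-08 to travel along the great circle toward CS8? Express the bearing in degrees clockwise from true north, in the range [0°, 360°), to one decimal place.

STA-08: φ = +78.94000°, λ = +118.82250°
CS8: φ = +68.23639°, λ = -165.67583°
Δλ = 75.5017°
y = sin Δλ · cos φ₂ = 0.358971
x = cos φ₁ sin φ₂ − sin φ₁ cos φ₂ cos Δλ = 0.087062
θ = atan2(y, x) = 76.3671° → 76.3671° (mod 360°)

76.4°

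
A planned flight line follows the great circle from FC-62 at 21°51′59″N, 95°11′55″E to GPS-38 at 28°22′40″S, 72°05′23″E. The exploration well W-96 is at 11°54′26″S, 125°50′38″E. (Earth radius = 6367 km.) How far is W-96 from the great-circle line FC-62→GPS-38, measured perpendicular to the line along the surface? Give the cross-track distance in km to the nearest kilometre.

FC-62: φ = +21.86639°, λ = +95.19861°
GPS-38: φ = -28.37778°, λ = +72.08972°
W-96: φ = -11.90722°, λ = +125.84389°
δ₁₃ = central angle FC-62→W-96 = 0.789195 rad  (haversine)
θ₁₃ = bearing FC-62→W-96 = 135.357°,  θ₁₂ = bearing FC-62→GPS-38 = 204.942°
dₓₜ = R·arcsin(sin δ₁₃ · sin(θ₁₃ − θ₁₂)) = 6367·arcsin(0.70979·sin(-69.585°)) = -4633.700 km
|dₓₜ| = 4633.700 km

4634 km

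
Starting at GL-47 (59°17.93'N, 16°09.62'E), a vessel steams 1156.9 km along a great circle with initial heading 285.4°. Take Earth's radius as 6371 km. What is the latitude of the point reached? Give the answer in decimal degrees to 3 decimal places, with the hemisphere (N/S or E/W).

GL-47: φ = +59.29883°, λ = +16.16033°
δ = d/R = 1156.9/6371 = 0.181588 rad
φ₂ = arcsin(sin φ₁ cos δ + cos φ₁ sin δ cos θ)
   = arcsin(0.85984·0.98356 + 0.51056·0.18059·0.26556) = 60.48067°
λ₂ = λ₁ + atan2(sin θ sin δ cos φ₁, cos δ − sin φ₁ sin φ₂) = -4.53282°

60.481°N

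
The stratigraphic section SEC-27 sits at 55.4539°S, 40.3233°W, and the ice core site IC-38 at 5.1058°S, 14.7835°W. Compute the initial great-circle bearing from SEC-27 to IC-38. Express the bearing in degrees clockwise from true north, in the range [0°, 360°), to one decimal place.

31.9°

Δλ = 25.5398°
y = sin Δλ · cos φ₂ = 0.429427
x = cos φ₁ sin φ₂ − sin φ₁ cos φ₂ cos Δλ = 0.689771
θ = atan2(y, x) = 31.9050° → 31.9050° (mod 360°)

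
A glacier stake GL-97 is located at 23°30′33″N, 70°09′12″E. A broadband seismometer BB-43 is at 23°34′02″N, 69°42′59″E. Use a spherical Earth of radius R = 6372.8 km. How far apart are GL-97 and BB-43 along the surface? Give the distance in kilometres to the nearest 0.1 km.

45.0 km

GL-97: φ = +23.50917°, λ = +70.15333°
BB-43: φ = +23.56722°, λ = +69.71639°
Δφ = 0.0581°,  Δλ = -0.4369°
a = sin²(Δφ/2) + cos φ₁ cos φ₂ sin²(Δλ/2) = 0.000012
c = 2·arcsin(√a) = 0.007065 rad = 0.4048°
d = R·c = 6372.8 × 0.007065 = 45.0 km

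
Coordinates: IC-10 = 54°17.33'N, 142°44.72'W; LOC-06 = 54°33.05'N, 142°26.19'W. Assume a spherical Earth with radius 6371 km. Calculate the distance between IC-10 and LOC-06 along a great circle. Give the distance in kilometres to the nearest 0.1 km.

35.3 km

IC-10: φ = +54.28883°, λ = -142.74533°
LOC-06: φ = +54.55083°, λ = -142.43650°
Δφ = 0.2620°,  Δλ = 0.3088°
a = sin²(Δφ/2) + cos φ₁ cos φ₂ sin²(Δλ/2) = 0.000008
c = 2·arcsin(√a) = 0.005545 rad = 0.3177°
d = R·c = 6371 × 0.005545 = 35.3 km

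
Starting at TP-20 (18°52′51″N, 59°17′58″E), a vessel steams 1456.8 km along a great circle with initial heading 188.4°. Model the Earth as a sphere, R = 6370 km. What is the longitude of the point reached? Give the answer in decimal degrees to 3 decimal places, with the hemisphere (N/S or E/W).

57.391°E

TP-20: φ = +18.88083°, λ = +59.29944°
δ = d/R = 1456.8/6370 = 0.228697 rad
φ₂ = arcsin(sin φ₁ cos δ + cos φ₁ sin δ cos θ)
   = arcsin(0.32360·0.97396 + 0.94619·0.22671·-0.98927) = 5.91000°
λ₂ = λ₁ + atan2(sin θ sin δ cos φ₁, cos δ − sin φ₁ sin φ₂) = 57.39141°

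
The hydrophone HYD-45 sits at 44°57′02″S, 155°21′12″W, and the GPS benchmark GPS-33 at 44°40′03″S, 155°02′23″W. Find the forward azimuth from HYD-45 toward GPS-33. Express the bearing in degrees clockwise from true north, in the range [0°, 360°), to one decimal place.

38.3°

HYD-45: φ = -44.95056°, λ = -155.35333°
GPS-33: φ = -44.66750°, λ = -155.03972°
Δλ = 0.3136°
y = sin Δλ · cos φ₂ = 0.003893
x = cos φ₁ sin φ₂ − sin φ₁ cos φ₂ cos Δλ = 0.004933
θ = atan2(y, x) = 38.2796° → 38.2796° (mod 360°)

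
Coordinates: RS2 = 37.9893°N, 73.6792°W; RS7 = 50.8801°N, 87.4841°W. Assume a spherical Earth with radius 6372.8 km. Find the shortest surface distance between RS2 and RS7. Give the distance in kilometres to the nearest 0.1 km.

Δφ = 12.8908°,  Δλ = -13.8049°
a = sin²(Δφ/2) + cos φ₁ cos φ₂ sin²(Δλ/2) = 0.019784
c = 2·arcsin(√a) = 0.282244 rad = 16.1714°
d = R·c = 6372.8 × 0.282244 = 1798.7 km

1798.7 km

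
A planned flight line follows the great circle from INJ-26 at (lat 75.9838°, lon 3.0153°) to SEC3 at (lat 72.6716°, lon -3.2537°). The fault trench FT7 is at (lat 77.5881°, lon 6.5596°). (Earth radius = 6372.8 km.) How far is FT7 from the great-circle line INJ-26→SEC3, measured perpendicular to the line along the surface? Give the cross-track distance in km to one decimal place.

17.6 km

δ₁₃ = central angle INJ-26→FT7 = 0.031356 rad  (haversine)
θ₁₃ = bearing INJ-26→FT7 = 25.077°,  θ₁₂ = bearing INJ-26→SEC3 = 210.126°
dₓₜ = R·arcsin(sin δ₁₃ · sin(θ₁₃ − θ₁₂)) = 6372.8·arcsin(0.03135·sin(-185.049°)) = 17.583 km
|dₓₜ| = 17.583 km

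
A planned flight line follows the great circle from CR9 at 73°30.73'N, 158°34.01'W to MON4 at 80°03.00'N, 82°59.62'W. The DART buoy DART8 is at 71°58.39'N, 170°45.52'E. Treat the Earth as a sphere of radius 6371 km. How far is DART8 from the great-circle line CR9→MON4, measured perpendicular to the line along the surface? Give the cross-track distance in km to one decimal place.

CR9: φ = +73.51217°, λ = -158.56683°
MON4: φ = +80.05000°, λ = -82.99367°
DART8: φ = +71.97317°, λ = +170.75867°
δ₁₃ = central angle CR9→DART8 = 0.159227 rad  (haversine)
θ₁₃ = bearing CR9→DART8 = 275.306°,  θ₁₂ = bearing CR9→MON4 = 35.082°
dₓₜ = R·arcsin(sin δ₁₃ · sin(θ₁₃ − θ₁₂)) = 6371·arcsin(0.15855·sin(240.224°)) = -879.581 km
|dₓₜ| = 879.581 km

879.6 km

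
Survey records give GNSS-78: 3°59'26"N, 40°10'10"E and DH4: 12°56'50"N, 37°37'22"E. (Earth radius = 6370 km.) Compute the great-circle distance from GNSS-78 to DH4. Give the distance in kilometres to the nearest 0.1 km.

1034.3 km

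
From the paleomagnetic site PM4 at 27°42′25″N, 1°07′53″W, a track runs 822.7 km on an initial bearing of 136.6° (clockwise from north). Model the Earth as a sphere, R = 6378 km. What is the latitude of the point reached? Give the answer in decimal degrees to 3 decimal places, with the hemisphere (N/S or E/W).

PM4: φ = +27.70694°, λ = -1.13139°
δ = d/R = 822.7/6378 = 0.128990 rad
φ₂ = arcsin(sin φ₁ cos δ + cos φ₁ sin δ cos θ)
   = arcsin(0.46495·0.99169 + 0.88534·0.12863·-0.72657) = 22.23101°
λ₂ = λ₁ + atan2(sin θ sin δ cos φ₁, cos δ − sin φ₁ sin φ₂) = 4.34752°

22.231°N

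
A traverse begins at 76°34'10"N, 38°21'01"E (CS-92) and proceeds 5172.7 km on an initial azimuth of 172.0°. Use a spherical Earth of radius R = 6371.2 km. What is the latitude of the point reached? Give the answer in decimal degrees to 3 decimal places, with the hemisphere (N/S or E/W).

CS-92: φ = +76.56944°, λ = +38.35028°
δ = d/R = 5172.7/6371.2 = 0.811888 rad
φ₂ = arcsin(sin φ₁ cos δ + cos φ₁ sin δ cos θ)
   = arcsin(0.97265·0.68813 + 0.23227·0.72559·-0.99027) = 30.16032°
λ₂ = λ₁ + atan2(sin θ sin δ cos φ₁, cos δ − sin φ₁ sin φ₂) = 45.05736°

30.160°N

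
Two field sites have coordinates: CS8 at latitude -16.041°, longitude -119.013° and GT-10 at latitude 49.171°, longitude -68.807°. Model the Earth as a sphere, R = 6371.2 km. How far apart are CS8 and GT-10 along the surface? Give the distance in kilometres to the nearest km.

8770 km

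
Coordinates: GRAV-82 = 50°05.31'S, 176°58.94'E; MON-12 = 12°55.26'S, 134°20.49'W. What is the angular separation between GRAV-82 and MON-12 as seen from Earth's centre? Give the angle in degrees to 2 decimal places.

54.24°

GRAV-82: φ = -50.08850°, λ = +176.98233°
MON-12: φ = -12.92100°, λ = -134.34150°
Δφ = 37.1675°,  Δλ = 48.6762°
a = sin²(Δφ/2) + cos φ₁ cos φ₂ sin²(Δλ/2) = 0.207776
c = 2·arcsin(√a) = 0.946597 rad = 54.2360°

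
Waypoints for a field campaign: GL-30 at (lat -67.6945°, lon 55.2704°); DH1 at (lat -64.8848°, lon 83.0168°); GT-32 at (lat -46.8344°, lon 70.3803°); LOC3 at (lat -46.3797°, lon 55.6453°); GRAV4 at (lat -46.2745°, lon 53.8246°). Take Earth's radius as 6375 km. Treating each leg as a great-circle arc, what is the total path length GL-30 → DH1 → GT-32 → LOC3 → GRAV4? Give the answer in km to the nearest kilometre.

4683 km

GL-30→DH1: c = 0.198949 rad, d = 1268.30 km
DH1→GT-32: c = 0.337000 rad, d = 2148.37 km
GT-32→LOC3: c = 0.176597 rad, d = 1125.80 km
LOC3→GRAV4: c = 0.022020 rad, d = 140.38 km
Total = 1268.30 + 2148.37 + 1125.80 + 140.38 = 4682.85 km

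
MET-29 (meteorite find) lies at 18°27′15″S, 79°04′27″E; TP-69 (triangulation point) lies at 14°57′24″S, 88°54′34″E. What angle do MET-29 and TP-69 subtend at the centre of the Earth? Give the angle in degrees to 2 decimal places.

10.05°

MET-29: φ = -18.45417°, λ = +79.07417°
TP-69: φ = -14.95667°, λ = +88.90944°
Δφ = 3.4975°,  Δλ = 9.8353°
a = sin²(Δφ/2) + cos φ₁ cos φ₂ sin²(Δλ/2) = 0.007666
c = 2·arcsin(√a) = 0.175333 rad = 10.0459°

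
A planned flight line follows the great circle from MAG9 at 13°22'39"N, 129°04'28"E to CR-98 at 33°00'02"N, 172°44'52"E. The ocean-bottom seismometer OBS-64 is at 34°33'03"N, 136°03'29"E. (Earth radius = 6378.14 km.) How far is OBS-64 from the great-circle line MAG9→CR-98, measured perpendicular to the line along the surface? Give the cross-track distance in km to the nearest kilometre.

1579 km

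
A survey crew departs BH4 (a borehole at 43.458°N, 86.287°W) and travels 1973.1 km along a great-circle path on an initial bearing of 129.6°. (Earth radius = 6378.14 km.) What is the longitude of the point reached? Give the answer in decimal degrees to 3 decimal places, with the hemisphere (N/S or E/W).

δ = d/R = 1973.1/6378.14 = 0.309354 rad
φ₂ = arcsin(sin φ₁ cos δ + cos φ₁ sin δ cos θ)
   = arcsin(0.68782·0.95253 + 0.72588·0.30444·-0.63742) = 30.95126°
λ₂ = λ₁ + atan2(sin θ sin δ cos φ₁, cos δ − sin φ₁ sin φ₂) = -70.41281°

70.413°W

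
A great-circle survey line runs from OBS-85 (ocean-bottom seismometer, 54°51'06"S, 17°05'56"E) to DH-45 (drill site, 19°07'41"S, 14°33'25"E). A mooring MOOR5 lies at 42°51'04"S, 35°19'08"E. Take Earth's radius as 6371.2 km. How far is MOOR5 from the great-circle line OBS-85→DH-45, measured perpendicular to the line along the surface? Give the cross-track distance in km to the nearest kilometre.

OBS-85: φ = -54.85167°, λ = +17.09889°
DH-45: φ = -19.12806°, λ = +14.55694°
MOOR5: φ = -42.85111°, λ = +35.31889°
δ₁₃ = central angle OBS-85→MOOR5 = 0.294371 rad  (haversine)
θ₁₃ = bearing OBS-85→MOOR5 = 52.190°,  θ₁₂ = bearing OBS-85→DH-45 = 355.890°
dₓₜ = R·arcsin(sin δ₁₃ · sin(θ₁₃ − θ₁₂)) = 6371.2·arcsin(0.29014·sin(-303.700°)) = 1553.233 km
|dₓₜ| = 1553.233 km

1553 km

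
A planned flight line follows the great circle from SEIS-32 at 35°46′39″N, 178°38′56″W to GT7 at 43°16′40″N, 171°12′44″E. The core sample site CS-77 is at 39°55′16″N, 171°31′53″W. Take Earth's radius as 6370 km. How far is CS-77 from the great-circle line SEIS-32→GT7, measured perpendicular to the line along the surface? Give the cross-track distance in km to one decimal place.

773.5 km

SEIS-32: φ = +35.77750°, λ = -178.64889°
GT7: φ = +43.27778°, λ = +171.21222°
CS-77: φ = +39.92111°, λ = -171.53139°
δ₁₃ = central angle SEIS-32→CS-77 = 0.121801 rad  (haversine)
θ₁₃ = bearing SEIS-32→CS-77 = 51.454°,  θ₁₂ = bearing SEIS-32→GT7 = 316.946°
dₓₜ = R·arcsin(sin δ₁₃ · sin(θ₁₃ − θ₁₂)) = 6370·arcsin(0.12150·sin(-265.492°)) = 773.459 km
|dₓₜ| = 773.459 km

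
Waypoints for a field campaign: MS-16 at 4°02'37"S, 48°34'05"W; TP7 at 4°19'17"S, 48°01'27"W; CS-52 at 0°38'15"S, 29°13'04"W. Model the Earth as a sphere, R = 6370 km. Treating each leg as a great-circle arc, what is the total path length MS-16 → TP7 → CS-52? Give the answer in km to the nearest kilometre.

2196 km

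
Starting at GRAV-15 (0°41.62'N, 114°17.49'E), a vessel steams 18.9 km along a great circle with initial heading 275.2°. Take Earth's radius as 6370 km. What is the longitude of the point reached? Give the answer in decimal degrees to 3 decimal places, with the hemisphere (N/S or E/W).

114.122°E

GRAV-15: φ = +0.69367°, λ = +114.29150°
δ = d/R = 18.9/6370 = 0.002967 rad
φ₂ = arcsin(sin φ₁ cos δ + cos φ₁ sin δ cos θ)
   = arcsin(0.01211·1.00000 + 0.99993·0.00297·0.09063) = 0.70907°
λ₂ = λ₁ + atan2(sin θ sin δ cos φ₁, cos δ − sin φ₁ sin φ₂) = 114.12219°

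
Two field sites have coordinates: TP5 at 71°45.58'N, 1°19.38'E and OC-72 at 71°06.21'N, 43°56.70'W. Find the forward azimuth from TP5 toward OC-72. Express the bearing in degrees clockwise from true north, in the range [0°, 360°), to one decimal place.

289.1°

TP5: φ = +71.75967°, λ = +1.32300°
OC-72: φ = +71.10350°, λ = -43.94500°
Δλ = -45.2680°
y = sin Δλ · cos φ₂ = -0.230072
x = cos φ₁ sin φ₂ − sin φ₁ cos φ₂ cos Δλ = 0.079658
θ = atan2(y, x) = -70.9027° → 289.0973° (mod 360°)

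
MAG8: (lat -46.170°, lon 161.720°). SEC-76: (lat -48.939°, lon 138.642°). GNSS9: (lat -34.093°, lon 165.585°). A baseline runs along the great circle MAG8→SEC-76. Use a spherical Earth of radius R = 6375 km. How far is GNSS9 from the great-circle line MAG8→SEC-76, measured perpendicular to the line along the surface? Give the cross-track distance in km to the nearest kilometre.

1150 km

δ₁₃ = central angle MAG8→GNSS9 = 0.216929 rad  (haversine)
θ₁₃ = bearing MAG8→GNSS9 = 15.032°,  θ₁₂ = bearing MAG8→SEC-76 = 251.484°
dₓₜ = R·arcsin(sin δ₁₃ · sin(θ₁₃ − θ₁₂)) = 6375·arcsin(0.21523·sin(-236.452°)) = 1149.772 km
|dₓₜ| = 1149.772 km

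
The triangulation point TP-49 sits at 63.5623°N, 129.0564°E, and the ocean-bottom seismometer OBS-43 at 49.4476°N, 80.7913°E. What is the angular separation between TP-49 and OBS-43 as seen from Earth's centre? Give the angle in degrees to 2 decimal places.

29.19°

Δφ = -14.1147°,  Δλ = -48.2651°
a = sin²(Δφ/2) + cos φ₁ cos φ₂ sin²(Δλ/2) = 0.063481
c = 2·arcsin(√a) = 0.509397 rad = 29.1863°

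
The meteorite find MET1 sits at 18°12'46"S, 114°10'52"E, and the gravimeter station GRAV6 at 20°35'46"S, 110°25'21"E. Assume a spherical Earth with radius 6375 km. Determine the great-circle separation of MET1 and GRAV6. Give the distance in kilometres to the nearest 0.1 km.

MET1: φ = -18.21278°, λ = +114.18111°
GRAV6: φ = -20.59611°, λ = +110.42250°
Δφ = -2.3833°,  Δλ = -3.7586°
a = sin²(Δφ/2) + cos φ₁ cos φ₂ sin²(Δλ/2) = 0.001389
c = 2·arcsin(√a) = 0.074550 rad = 4.2714°
d = R·c = 6375 × 0.074550 = 475.3 km

475.3 km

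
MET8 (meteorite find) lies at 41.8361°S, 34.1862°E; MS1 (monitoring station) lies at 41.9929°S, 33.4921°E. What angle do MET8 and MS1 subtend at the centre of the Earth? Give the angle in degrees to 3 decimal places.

0.540°

Δφ = -0.1568°,  Δλ = -0.6941°
a = sin²(Δφ/2) + cos φ₁ cos φ₂ sin²(Δλ/2) = 0.000022
c = 2·arcsin(√a) = 0.009421 rad = 0.5398°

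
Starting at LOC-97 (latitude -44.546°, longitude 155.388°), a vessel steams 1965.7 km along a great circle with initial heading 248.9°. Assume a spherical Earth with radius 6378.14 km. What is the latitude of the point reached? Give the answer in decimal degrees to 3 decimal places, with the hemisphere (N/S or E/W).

48.267°S

δ = d/R = 1965.7/6378.14 = 0.308193 rad
φ₂ = arcsin(sin φ₁ cos δ + cos φ₁ sin δ cos θ)
   = arcsin(-0.70148·0.95288 + 0.71269·0.30334·-0.36000) = -48.26709°
λ₂ = λ₁ + atan2(sin θ sin δ cos φ₁, cos δ − sin φ₁ sin φ₂) = 130.22833°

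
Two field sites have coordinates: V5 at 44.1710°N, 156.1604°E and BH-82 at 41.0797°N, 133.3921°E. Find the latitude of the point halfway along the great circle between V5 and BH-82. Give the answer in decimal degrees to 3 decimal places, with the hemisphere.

Bx = cos φ₂ cos Δλ = 0.695058,  By = cos φ₂ sin Δλ = -0.291723
φₘ = atan2(sin φ₁ + sin φ₂, √((cos φ₁ + Bx)² + By²)) = 43.19271°
λₘ = λ₁ + atan2(By, cos φ₁ + Bx) = 144.48975°

43.193°N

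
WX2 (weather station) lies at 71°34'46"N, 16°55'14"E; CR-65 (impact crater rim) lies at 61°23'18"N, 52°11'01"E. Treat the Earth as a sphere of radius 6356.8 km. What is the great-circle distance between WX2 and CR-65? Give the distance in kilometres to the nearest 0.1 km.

WX2: φ = +71.57944°, λ = +16.92056°
CR-65: φ = +61.38833°, λ = +52.18361°
Δφ = -10.1911°,  Δλ = 35.2631°
a = sin²(Δφ/2) + cos φ₁ cos φ₂ sin²(Δλ/2) = 0.021771
c = 2·arcsin(√a) = 0.296182 rad = 16.9700°
d = R·c = 6356.8 × 0.296182 = 1882.8 km

1882.8 km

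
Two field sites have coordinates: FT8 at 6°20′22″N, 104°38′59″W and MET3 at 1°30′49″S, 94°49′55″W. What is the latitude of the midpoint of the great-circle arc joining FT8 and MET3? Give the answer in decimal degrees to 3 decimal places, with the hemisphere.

2.422°N

FT8: φ = +6.33944°, λ = -104.64972°
MET3: φ = -1.51361°, λ = -94.83194°
Bx = cos φ₂ cos Δλ = 0.985011,  By = cos φ₂ sin Δλ = 0.170456
φₘ = atan2(sin φ₁ + sin φ₂, √((cos φ₁ + Bx)² + By²)) = 2.42179°
λₘ = λ₁ + atan2(By, cos φ₁ + Bx) = -99.72660°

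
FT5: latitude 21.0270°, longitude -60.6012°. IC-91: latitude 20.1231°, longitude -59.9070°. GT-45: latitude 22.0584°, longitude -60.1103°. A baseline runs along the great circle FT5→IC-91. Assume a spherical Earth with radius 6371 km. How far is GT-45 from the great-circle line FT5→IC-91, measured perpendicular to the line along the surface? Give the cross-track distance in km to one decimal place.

δ₁₃ = central angle FT5→GT-45 = 0.019686 rad  (haversine)
θ₁₃ = bearing FT5→GT-45 = 23.790°,  θ₁₂ = bearing FT5→IC-91 = 144.161°
dₓₜ = R·arcsin(sin δ₁₃ · sin(θ₁₃ − θ₁₂)) = 6371·arcsin(0.01969·sin(-120.371°)) = -108.209 km
|dₓₜ| = 108.209 km

108.2 km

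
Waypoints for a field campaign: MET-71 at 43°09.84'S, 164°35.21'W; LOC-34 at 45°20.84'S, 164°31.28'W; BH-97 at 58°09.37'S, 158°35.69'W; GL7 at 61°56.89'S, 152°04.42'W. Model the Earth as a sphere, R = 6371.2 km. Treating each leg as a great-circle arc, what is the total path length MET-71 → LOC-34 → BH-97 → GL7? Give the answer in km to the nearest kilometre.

2278 km

MET-71: φ = -43.16400°, λ = -164.58683°
LOC-34: φ = -45.34733°, λ = -164.52133°
BH-97: φ = -58.15617°, λ = -158.59483°
GL7: φ = -61.94817°, λ = -152.07367°
MET-71→LOC-34: c = 0.038115 rad, d = 242.84 km
LOC-34→BH-97: c = 0.232327 rad, d = 1480.20 km
BH-97→GL7: c = 0.087144 rad, d = 555.21 km
Total = 242.84 + 1480.20 + 555.21 = 2278.25 km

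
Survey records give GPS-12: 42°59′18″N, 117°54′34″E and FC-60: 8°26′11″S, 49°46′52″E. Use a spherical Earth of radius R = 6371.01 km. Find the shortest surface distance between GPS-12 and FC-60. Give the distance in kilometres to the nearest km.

8922 km

GPS-12: φ = +42.98833°, λ = +117.90944°
FC-60: φ = -8.43639°, λ = +49.78111°
Δφ = -51.4247°,  Δλ = -68.1283°
a = sin²(Δφ/2) + cos φ₁ cos φ₂ sin²(Δλ/2) = 0.415241
c = 2·arcsin(√a) = 1.400455 rad = 80.2402°
d = R·c = 6371.01 × 1.400455 = 8922.3 km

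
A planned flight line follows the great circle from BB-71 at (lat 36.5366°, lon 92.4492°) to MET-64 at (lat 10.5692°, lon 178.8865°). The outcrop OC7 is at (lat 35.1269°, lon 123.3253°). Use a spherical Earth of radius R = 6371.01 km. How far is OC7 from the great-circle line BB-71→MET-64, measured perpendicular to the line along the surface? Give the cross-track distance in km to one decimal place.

δ₁₃ = central angle BB-71→OC7 = 0.435721 rad  (haversine)
θ₁₃ = bearing BB-71→OC7 = 83.961°,  θ₁₂ = bearing BB-71→MET-64 = 83.545°
dₓₜ = R·arcsin(sin δ₁₃ · sin(θ₁₃ − θ₁₂)) = 6371.01·arcsin(0.42206·sin(0.416°)) = 19.527 km
|dₓₜ| = 19.527 km

19.5 km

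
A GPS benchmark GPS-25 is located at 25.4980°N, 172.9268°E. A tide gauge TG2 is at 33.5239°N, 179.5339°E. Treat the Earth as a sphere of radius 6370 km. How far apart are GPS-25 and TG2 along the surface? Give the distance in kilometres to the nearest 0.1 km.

Δφ = 8.0259°,  Δλ = 6.6071°
a = sin²(Δφ/2) + cos φ₁ cos φ₂ sin²(Δλ/2) = 0.007396
c = 2·arcsin(√a) = 0.172215 rad = 9.8672°
d = R·c = 6370 × 0.172215 = 1097.0 km

1097.0 km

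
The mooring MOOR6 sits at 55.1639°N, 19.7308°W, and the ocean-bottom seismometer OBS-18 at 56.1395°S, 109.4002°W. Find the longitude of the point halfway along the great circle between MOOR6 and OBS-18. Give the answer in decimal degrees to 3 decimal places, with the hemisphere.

Bx = cos φ₂ cos Δλ = 0.003215,  By = cos φ₂ sin Δλ = -0.557163
φₘ = atan2(sin φ₁ + sin φ₂, √((cos φ₁ + Bx)² + By²)) = -0.68780°
λₘ = λ₁ + atan2(By, cos φ₁ + Bx) = -63.85583°

63.856°W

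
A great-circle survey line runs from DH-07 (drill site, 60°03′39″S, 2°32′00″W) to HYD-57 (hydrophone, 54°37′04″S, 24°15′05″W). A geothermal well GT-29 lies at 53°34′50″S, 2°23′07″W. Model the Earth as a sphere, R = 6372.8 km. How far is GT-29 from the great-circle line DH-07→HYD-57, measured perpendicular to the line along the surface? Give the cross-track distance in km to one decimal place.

697.2 km

DH-07: φ = -60.06083°, λ = -2.53333°
HYD-57: φ = -54.61778°, λ = -24.25139°
GT-29: φ = -53.58056°, λ = -2.38528°
δ₁₃ = central angle DH-07→GT-29 = 0.113111 rad  (haversine)
θ₁₃ = bearing DH-07→GT-29 = 0.779°,  θ₁₂ = bearing DH-07→HYD-57 = 285.455°
dₓₜ = R·arcsin(sin δ₁₃ · sin(θ₁₃ − θ₁₂)) = 6372.8·arcsin(0.11287·sin(-284.676°)) = 697.219 km
|dₓₜ| = 697.219 km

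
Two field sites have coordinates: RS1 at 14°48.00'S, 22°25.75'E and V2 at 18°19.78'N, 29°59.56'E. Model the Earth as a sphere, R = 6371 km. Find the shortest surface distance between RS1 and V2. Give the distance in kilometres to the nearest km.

RS1: φ = -14.80000°, λ = +22.42917°
V2: φ = +18.32967°, λ = +29.99267°
Δφ = 33.1297°,  Δλ = 7.5635°
a = sin²(Δφ/2) + cos φ₁ cos φ₂ sin²(Δλ/2) = 0.085275
c = 2·arcsin(√a) = 0.592672 rad = 33.9576°
d = R·c = 6371 × 0.592672 = 3775.9 km

3776 km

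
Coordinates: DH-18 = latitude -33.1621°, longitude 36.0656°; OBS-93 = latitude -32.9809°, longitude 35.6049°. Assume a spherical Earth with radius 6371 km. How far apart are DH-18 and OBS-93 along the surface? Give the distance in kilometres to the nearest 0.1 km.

Δφ = 0.1812°,  Δλ = -0.4607°
a = sin²(Δφ/2) + cos φ₁ cos φ₂ sin²(Δλ/2) = 0.000014
c = 2·arcsin(√a) = 0.007443 rad = 0.4265°
d = R·c = 6371 × 0.007443 = 47.4 km

47.4 km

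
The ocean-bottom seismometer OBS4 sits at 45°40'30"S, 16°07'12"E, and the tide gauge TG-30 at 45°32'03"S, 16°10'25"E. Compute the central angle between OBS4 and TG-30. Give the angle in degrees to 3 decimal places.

OBS4: φ = -45.67500°, λ = +16.12000°
TG-30: φ = -45.53417°, λ = +16.17361°
Δφ = 0.1408°,  Δλ = 0.0536°
a = sin²(Δφ/2) + cos φ₁ cos φ₂ sin²(Δλ/2) = 0.000002
c = 2·arcsin(√a) = 0.002544 rad = 0.1457°

0.146°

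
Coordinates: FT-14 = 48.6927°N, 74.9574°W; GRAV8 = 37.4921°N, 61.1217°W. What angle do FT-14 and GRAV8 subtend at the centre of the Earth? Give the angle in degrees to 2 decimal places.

15.04°

Δφ = -11.2006°,  Δλ = 13.8357°
a = sin²(Δφ/2) + cos φ₁ cos φ₂ sin²(Δλ/2) = 0.017122
c = 2·arcsin(√a) = 0.262451 rad = 15.0374°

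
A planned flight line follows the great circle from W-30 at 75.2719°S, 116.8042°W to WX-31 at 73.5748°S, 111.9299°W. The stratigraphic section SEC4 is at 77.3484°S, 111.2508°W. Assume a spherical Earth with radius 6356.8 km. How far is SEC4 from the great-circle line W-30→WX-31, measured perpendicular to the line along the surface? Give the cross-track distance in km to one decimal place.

255.4 km

δ₁₃ = central angle W-30→SEC4 = 0.042852 rad  (haversine)
θ₁₃ = bearing W-30→SEC4 = 150.345°,  θ₁₂ = bearing W-30→WX-31 = 40.007°
dₓₜ = R·arcsin(sin δ₁₃ · sin(θ₁₃ − θ₁₂)) = 6356.8·arcsin(0.04284·sin(110.338°)) = 255.410 km
|dₓₜ| = 255.410 km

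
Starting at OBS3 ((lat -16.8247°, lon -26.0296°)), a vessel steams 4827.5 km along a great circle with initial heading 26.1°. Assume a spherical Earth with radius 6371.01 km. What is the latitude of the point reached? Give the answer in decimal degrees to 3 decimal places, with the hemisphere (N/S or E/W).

22.366°N

δ = d/R = 4827.5/6371.01 = 0.757729 rad
φ₂ = arcsin(sin φ₁ cos δ + cos φ₁ sin δ cos θ)
   = arcsin(-0.28944·0.72640 + 0.95719·0.68727·0.89803) = 22.36588°
λ₂ = λ₁ + atan2(sin θ sin δ cos φ₁, cos δ − sin φ₁ sin φ₂) = -6.94557°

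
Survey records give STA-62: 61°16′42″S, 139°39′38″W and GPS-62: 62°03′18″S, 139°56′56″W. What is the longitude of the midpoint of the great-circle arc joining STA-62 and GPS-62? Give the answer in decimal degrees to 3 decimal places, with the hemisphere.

139.803°W

STA-62: φ = -61.27833°, λ = -139.66056°
GPS-62: φ = -62.05500°, λ = -139.94889°
Bx = cos φ₂ cos Δλ = 0.468618,  By = cos φ₂ sin Δλ = -0.002358
φₘ = atan2(sin φ₁ + sin φ₂, √((cos φ₁ + Bx)² + By²)) = -61.66674°
λₘ = λ₁ + atan2(By, cos φ₁ + Bx) = -139.80291°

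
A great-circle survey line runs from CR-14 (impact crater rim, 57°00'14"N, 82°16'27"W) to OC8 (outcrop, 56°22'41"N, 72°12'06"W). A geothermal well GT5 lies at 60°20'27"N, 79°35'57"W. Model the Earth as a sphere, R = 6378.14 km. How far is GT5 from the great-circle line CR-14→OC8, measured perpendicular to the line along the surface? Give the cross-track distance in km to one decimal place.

379.8 km

CR-14: φ = +57.00389°, λ = -82.27417°
OC8: φ = +56.37806°, λ = -72.20167°
GT5: φ = +60.34083°, λ = -79.59917°
δ₁₃ = central angle CR-14→GT5 = 0.063084 rad  (haversine)
θ₁₃ = bearing CR-14→GT5 = 21.490°,  θ₁₂ = bearing CR-14→OC8 = 92.226°
dₓₜ = R·arcsin(sin δ₁₃ · sin(θ₁₃ − θ₁₂)) = 6378.14·arcsin(0.06304·sin(-70.737°)) = -379.806 km
|dₓₜ| = 379.806 km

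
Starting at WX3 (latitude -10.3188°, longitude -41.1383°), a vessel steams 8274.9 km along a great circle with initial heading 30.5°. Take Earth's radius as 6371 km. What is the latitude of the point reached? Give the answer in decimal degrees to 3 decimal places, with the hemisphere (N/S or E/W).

δ = d/R = 8274.9/6371 = 1.298838 rad
φ₂ = arcsin(sin φ₁ cos δ + cos φ₁ sin δ cos θ)
   = arcsin(-0.17913·0.26862 + 0.98383·0.96325·0.86163) = 50.21238°
λ₂ = λ₁ + atan2(sin θ sin δ cos φ₁, cos δ − sin φ₁ sin φ₂) = 8.67534°

50.212°N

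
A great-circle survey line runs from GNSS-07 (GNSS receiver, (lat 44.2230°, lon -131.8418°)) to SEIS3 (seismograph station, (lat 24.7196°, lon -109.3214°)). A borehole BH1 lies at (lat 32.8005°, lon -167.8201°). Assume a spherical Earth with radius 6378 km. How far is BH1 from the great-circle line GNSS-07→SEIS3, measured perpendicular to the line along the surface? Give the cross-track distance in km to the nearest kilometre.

2486 km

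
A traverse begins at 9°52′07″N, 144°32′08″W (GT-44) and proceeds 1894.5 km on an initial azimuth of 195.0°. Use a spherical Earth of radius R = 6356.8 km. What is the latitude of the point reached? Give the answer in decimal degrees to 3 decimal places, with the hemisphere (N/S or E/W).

6.638°S

GT-44: φ = +9.86861°, λ = -144.53556°
δ = d/R = 1894.5/6356.8 = 0.298027 rad
φ₂ = arcsin(sin φ₁ cos δ + cos φ₁ sin δ cos θ)
   = arcsin(0.17139·0.95592 + 0.98520·0.29364·-0.96593) = -6.63816°
λ₂ = λ₁ + atan2(sin θ sin δ cos φ₁, cos δ − sin φ₁ sin φ₂) = -148.92362°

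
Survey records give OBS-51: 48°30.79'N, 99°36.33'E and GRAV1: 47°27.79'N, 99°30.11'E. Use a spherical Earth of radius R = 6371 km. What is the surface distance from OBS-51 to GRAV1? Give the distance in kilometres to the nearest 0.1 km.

117.0 km

OBS-51: φ = +48.51317°, λ = +99.60550°
GRAV1: φ = +47.46317°, λ = +99.50183°
Δφ = -1.0500°,  Δλ = -0.1037°
a = sin²(Δφ/2) + cos φ₁ cos φ₂ sin²(Δλ/2) = 0.000084
c = 2·arcsin(√a) = 0.018366 rad = 1.0523°
d = R·c = 6371 × 0.018366 = 117.0 km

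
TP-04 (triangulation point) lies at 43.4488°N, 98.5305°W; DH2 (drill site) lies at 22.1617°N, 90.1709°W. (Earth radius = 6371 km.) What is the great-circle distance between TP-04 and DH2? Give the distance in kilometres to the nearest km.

Δφ = -21.2871°,  Δλ = 8.3596°
a = sin²(Δφ/2) + cos φ₁ cos φ₂ sin²(Δλ/2) = 0.037685
c = 2·arcsin(√a) = 0.390735 rad = 22.3875°
d = R·c = 6371 × 0.390735 = 2489.4 km

2489 km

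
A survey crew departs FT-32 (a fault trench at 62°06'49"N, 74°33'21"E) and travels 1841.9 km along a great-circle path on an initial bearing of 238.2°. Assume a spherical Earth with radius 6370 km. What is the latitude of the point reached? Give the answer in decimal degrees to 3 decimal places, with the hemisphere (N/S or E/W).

50.978°N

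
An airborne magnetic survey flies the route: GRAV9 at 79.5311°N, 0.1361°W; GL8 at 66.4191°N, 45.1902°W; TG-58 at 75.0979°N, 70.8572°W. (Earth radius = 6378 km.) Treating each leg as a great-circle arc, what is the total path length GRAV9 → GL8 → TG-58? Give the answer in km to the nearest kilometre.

3300 km

GRAV9→GL8: c = 0.309159 rad, d = 1971.81 km
GL8→TG-58: c = 0.208230 rad, d = 1328.09 km
Total = 1971.81 + 1328.09 = 3299.90 km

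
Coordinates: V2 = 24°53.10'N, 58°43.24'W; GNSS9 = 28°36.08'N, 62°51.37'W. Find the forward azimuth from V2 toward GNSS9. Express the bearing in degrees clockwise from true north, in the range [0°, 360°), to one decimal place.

316.1°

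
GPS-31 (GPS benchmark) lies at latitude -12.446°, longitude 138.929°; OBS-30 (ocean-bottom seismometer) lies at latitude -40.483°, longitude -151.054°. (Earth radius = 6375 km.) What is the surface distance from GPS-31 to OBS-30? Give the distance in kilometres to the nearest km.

Δφ = -28.0370°,  Δλ = 70.0170°
a = sin²(Δφ/2) + cos φ₁ cos φ₂ sin²(Δλ/2) = 0.303130
c = 2·arcsin(√a) = 1.166100 rad = 66.8126°
d = R·c = 6375 × 1.166100 = 7433.9 km

7434 km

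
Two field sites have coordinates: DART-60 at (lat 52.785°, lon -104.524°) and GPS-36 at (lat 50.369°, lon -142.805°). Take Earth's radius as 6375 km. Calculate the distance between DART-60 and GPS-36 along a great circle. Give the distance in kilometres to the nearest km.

2629 km

Δφ = -2.4160°,  Δλ = -38.2810°
a = sin²(Δφ/2) + cos φ₁ cos φ₂ sin²(Δλ/2) = 0.041918
c = 2·arcsin(√a) = 0.412395 rad = 23.6285°
d = R·c = 6375 × 0.412395 = 2629.0 km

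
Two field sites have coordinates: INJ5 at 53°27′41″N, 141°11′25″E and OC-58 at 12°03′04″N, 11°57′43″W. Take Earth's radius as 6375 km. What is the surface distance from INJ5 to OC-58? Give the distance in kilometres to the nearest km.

12305 km

INJ5: φ = +53.46139°, λ = +141.19028°
OC-58: φ = +12.05111°, λ = -11.96194°
Δφ = -41.4103°,  Δλ = -153.1522°
a = sin²(Δφ/2) + cos φ₁ cos φ₂ sin²(Δλ/2) = 0.675867
c = 2·arcsin(√a) = 1.930220 rad = 110.5934°
d = R·c = 6375 × 1.930220 = 12305.1 km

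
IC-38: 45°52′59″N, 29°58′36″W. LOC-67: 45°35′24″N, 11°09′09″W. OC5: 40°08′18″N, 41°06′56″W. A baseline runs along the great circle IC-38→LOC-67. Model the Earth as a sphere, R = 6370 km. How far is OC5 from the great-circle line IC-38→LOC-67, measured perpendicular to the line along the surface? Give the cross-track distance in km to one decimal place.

IC-38: φ = +45.88306°, λ = -29.97667°
LOC-67: φ = +45.59000°, λ = -11.15250°
OC5: φ = +40.13833°, λ = -41.11556°
δ₁₃ = central angle IC-38→OC5 = 0.173698 rad  (haversine)
θ₁₃ = bearing IC-38→OC5 = 238.711°,  θ₁₂ = bearing IC-38→LOC-67 = 84.496°
dₓₜ = R·arcsin(sin δ₁₃ · sin(θ₁₃ − θ₁₂)) = 6370·arcsin(0.17283·sin(154.215°)) = 479.338 km
|dₓₜ| = 479.338 km

479.3 km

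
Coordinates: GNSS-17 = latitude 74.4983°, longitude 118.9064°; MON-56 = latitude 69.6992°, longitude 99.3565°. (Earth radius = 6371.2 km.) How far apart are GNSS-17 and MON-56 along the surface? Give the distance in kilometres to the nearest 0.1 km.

848.3 km

Δφ = -4.7991°,  Δλ = -19.5499°
a = sin²(Δφ/2) + cos φ₁ cos φ₂ sin²(Δλ/2) = 0.004426
c = 2·arcsin(√a) = 0.133151 rad = 7.6290°
d = R·c = 6371.2 × 0.133151 = 848.3 km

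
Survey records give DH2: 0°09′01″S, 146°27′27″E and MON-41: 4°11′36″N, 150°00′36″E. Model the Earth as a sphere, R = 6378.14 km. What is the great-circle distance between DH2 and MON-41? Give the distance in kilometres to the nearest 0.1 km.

DH2: φ = -0.15028°, λ = +146.45750°
MON-41: φ = +4.19333°, λ = +150.01000°
Δφ = 4.3436°,  Δλ = 3.5525°
a = sin²(Δφ/2) + cos φ₁ cos φ₂ sin²(Δλ/2) = 0.002394
c = 2·arcsin(√a) = 0.097903 rad = 5.6094°
d = R·c = 6378.14 × 0.097903 = 624.4 km

624.4 km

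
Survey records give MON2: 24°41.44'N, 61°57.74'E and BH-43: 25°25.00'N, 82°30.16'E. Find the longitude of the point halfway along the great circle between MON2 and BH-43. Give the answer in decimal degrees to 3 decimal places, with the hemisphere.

MON2: φ = +24.69067°, λ = +61.96233°
BH-43: φ = +25.41667°, λ = +82.50267°
Bx = cos φ₂ cos Δλ = 0.845789,  By = cos φ₂ sin Δλ = 0.316906
φₘ = atan2(sin φ₁ + sin φ₂, √((cos φ₁ + Bx)² + By²)) = 25.41051°
λₘ = λ₁ + atan2(By, cos φ₁ + Bx) = 72.20175°

72.202°E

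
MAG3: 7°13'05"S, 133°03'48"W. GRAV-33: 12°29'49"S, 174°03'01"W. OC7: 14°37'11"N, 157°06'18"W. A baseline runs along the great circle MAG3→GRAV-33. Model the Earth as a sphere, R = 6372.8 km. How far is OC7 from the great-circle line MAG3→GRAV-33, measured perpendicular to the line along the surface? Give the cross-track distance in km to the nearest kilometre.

MAG3: φ = -7.21806°, λ = -133.06333°
GRAV-33: φ = -12.49694°, λ = -174.05028°
OC7: φ = +14.61972°, λ = -157.10500°
δ₁₃ = central angle MAG3→OC7 = 0.564298 rad  (haversine)
θ₁₃ = bearing MAG3→OC7 = 312.516°,  θ₁₂ = bearing MAG3→GRAV-33 = 259.207°
dₓₜ = R·arcsin(sin δ₁₃ · sin(θ₁₃ − θ₁₂)) = 6372.8·arcsin(0.53482·sin(53.310°)) = 2824.627 km
|dₓₜ| = 2824.627 km

2825 km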